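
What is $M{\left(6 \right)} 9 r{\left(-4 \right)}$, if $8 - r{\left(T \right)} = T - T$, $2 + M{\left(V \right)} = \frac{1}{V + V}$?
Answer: $-138$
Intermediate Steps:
$M{\left(V \right)} = -2 + \frac{1}{2 V}$ ($M{\left(V \right)} = -2 + \frac{1}{V + V} = -2 + \frac{1}{2 V}$)
$r{\left(T \right)} = 8$ ($r{\left(T \right)} = 8 - \left(T - T\right) = 8 - 0 = 8 + 0 = 8$)
$M{\left(6 \right)} 9 r{\left(-4 \right)} = \left(-2 + \frac{1}{2 \cdot 6}\right) 9 \cdot 8 = \left(-2 + \frac{1}{2} \cdot \frac{1}{6}\right) 9 \cdot 8 = \left(-2 + \frac{1}{12}\right) 9 \cdot 8 = \left(- \frac{23}{12}\right) 9 \cdot 8 = \left(- \frac{69}{4}\right) 8 = -138$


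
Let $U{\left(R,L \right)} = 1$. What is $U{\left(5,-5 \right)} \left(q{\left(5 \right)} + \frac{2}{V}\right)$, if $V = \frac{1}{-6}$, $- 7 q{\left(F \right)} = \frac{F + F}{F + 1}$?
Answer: $- \frac{257}{21} \approx -12.238$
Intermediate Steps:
$q{\left(F \right)} = - \frac{2 F}{7 \left(1 + F\right)}$ ($q{\left(F \right)} = - \frac{\left(F + F\right) \frac{1}{F + 1}}{7} = - \frac{2 F \frac{1}{1 + F}}{7} = - \frac{2 F}{7 \left(1 + F\right)}$)
$V = - \frac{1}{6} \approx -0.16667$
$U{\left(5,-5 \right)} \left(q{\left(5 \right)} + \frac{2}{V}\right) = 1 \left(\left(-2\right) 5 \frac{1}{7 + 7 \cdot 5} + \frac{2}{- \frac{1}{6}}\right) = 1 \left(\left(-2\right) 5 \frac{1}{7 + 35} + 2 \left(-6\right)\right) = 1 \left(\left(-2\right) 5 \cdot \frac{1}{42} - 12\right) = 1 \left(- \frac{5}{21} - 12\right) = 1 \left(- \frac{257}{21}\right) = - \frac{257}{21}$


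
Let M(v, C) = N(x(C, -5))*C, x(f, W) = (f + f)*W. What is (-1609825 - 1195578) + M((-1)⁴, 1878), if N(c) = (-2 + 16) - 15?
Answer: -2807281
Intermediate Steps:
x(f, W) = 2*W*f (x(f, W) = (2*f)*W = 2*W*f)
N(c) = -1 (N(c) = 14 - 15 = -1)
M(v, C) = -C
(-1609825 - 1195578) + M((-1)⁴, 1878) = (-1609825 - 1195578) - 1*1878 = -2805403 - 1878 = -2807281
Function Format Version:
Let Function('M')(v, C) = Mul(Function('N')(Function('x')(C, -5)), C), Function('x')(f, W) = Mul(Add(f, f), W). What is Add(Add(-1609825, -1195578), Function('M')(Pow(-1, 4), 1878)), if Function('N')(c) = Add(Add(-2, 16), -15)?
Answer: -2807281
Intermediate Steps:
Function('x')(f, W) = Mul(2, W, f) (Function('x')(f, W) = Mul(Mul(2, f), W) = Mul(2, W, f))
Function('N')(c) = -1 (Function('N')(c) = Add(14, -15) = -1)
Function('M')(v, C) = Mul(-1, C)
Add(Add(-1609825, -1195578), Function('M')(Pow(-1, 4), 1878)) = Add(Add(-1609825, -1195578), Mul(-1, 1878)) = Add(-2805403, -1878) = -2807281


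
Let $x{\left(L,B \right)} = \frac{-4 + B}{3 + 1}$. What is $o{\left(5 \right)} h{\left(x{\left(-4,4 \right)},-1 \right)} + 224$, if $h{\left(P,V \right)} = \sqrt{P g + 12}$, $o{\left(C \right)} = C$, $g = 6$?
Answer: $224 + 10 \sqrt{3} \approx 241.32$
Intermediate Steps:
$x{\left(L,B \right)} = -1 + \frac{B}{4}$ ($x{\left(L,B \right)} = \frac{-4 + B}{4} = \left(-4 + B\right) \frac{1}{4} = -1 + \frac{B}{4}$)
$h{\left(P,V \right)} = \sqrt{12 + 6 P}$ ($h{\left(P,V \right)} = \sqrt{P 6 + 12} = \sqrt{6 P + 12} = \sqrt{12 + 6 P}$)
$o{\left(5 \right)} h{\left(x{\left(-4,4 \right)},-1 \right)} + 224 = 5 \sqrt{12 + 6 \left(-1 + \frac{1}{4} \cdot 4\right)} + 224 = 5 \sqrt{12 + 6 \left(-1 + 1\right)} + 224 = 5 \sqrt{12 + 6 \cdot 0} + 224 = 5 \sqrt{12 + 0} + 224 = 5 \sqrt{12} + 224 = 5 \cdot 2 \sqrt{3} + 224 = 10 \sqrt{3} + 224 = 224 + 10 \sqrt{3}$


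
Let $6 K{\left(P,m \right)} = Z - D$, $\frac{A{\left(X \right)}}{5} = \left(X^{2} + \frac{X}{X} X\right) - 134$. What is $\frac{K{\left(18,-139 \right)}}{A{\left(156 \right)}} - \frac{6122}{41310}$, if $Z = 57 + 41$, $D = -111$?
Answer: $- \frac{7833257}{52959420} \approx -0.14791$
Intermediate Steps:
$A{\left(X \right)} = -670 + 5 X + 5 X^{2}$ ($A{\left(X \right)} = 5 \left(\left(X^{2} + \frac{X}{X} X\right) - 134\right) = 5 \left(\left(X^{2} + 1 X\right) - 134\right) = 5 \left(\left(X^{2} + X\right) - 134\right) = 5 \left(\left(X + X^{2}\right) - 134\right) = 5 \left(-134 + X + X^{2}\right) = -670 + 5 X + 5 X^{2}$)
$Z = 98$
$K{\left(P,m \right)} = \frac{209}{6}$ ($K{\left(P,m \right)} = \frac{98 - -111}{6} = \frac{98 + 111}{6} = \frac{1}{6} \cdot 209 = \frac{209}{6}$)
$\frac{K{\left(18,-139 \right)}}{A{\left(156 \right)}} - \frac{6122}{41310} = \frac{209}{6 \left(-670 + 5 \cdot 156 + 5 \cdot 156^{2}\right)} - \frac{6122}{41310} = \frac{209}{6 \left(-670 + 780 + 5 \cdot 24336\right)} - \frac{3061}{20655} = \frac{209}{6 \left(-670 + 780 + 121680\right)} - \frac{3061}{20655} = \frac{209}{6 \cdot 121790} - \frac{3061}{20655} = \frac{209}{6} \cdot \frac{1}{121790} - \frac{3061}{20655} = \frac{11}{38460} - \frac{3061}{20655} = - \frac{7833257}{52959420}$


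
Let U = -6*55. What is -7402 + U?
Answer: -7732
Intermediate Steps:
U = -330
-7402 + U = -7402 - 330 = -7732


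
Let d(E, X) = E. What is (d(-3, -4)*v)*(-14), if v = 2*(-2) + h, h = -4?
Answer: -336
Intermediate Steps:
v = -8 (v = 2*(-2) - 4 = -4 - 4 = -8)
(d(-3, -4)*v)*(-14) = -3*(-8)*(-14) = 24*(-14) = -336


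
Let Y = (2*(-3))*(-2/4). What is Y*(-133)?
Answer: -399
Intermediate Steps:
Y = 3 (Y = -(-12)/4 = -6*(-1/2) = 3)
Y*(-133) = 3*(-133) = -399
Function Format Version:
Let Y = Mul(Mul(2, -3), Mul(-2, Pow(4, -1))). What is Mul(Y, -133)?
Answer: -399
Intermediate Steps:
Y = 3 (Y = Mul(-6, Mul(-2, Rational(1, 4))) = Mul(-6, Rational(-1, 2)) = 3)
Mul(Y, -133) = Mul(3, -133) = -399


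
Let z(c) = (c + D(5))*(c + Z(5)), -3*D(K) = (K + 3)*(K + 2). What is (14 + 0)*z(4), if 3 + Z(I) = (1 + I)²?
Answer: -22792/3 ≈ -7597.3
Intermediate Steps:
D(K) = -(2 + K)*(3 + K)/3 (D(K) = -(K + 3)*(K + 2)/3 = -(3 + K)*(2 + K)/3 = -(2 + K)*(3 + K)/3)
Z(I) = -3 + (1 + I)²
z(c) = (33 + c)*(-56/3 + c) (z(c) = (c + (-2 - 5/3*5 - ⅓*5²))*(c + (-3 + (1 + 5)²)) = (c + (-2 - 25/3 - ⅓*25))*(c + (-3 + 6²)) = (c + (-2 - 25/3 - 25/3))*(c + (-3 + 36)) = (c - 56/3)*(c + 33) = (-56/3 + c)*(33 + c) = (33 + c)*(-56/3 + c))
(14 + 0)*z(4) = (14 + 0)*(-616 + 4² + (43/3)*4) = 14*(-616 + 16 + 172/3) = 14*(-1628/3) = -22792/3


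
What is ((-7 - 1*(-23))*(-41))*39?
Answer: -25584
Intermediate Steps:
((-7 - 1*(-23))*(-41))*39 = ((-7 + 23)*(-41))*39 = (16*(-41))*39 = -656*39 = -25584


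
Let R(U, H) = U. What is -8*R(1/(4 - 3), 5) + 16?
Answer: 8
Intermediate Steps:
-8*R(1/(4 - 3), 5) + 16 = -8/(4 - 3) + 16 = -8/1 + 16 = -8*1 + 16 = -8 + 16 = 8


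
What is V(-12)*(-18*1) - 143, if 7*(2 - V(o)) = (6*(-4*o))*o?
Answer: -63461/7 ≈ -9065.9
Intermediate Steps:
V(o) = 2 + 24*o²/7 (V(o) = 2 - 6*(-4*o)*o/7 = 2 - (-24*o)*o/7 = 2 - (-24)*o²/7 = 2 + 24*o²/7)
V(-12)*(-18*1) - 143 = (2 + (24/7)*(-12)²)*(-18*1) - 143 = (2 + (24/7)*144)*(-18) - 143 = (2 + 3456/7)*(-18) - 143 = (3470/7)*(-18) - 143 = -62460/7 - 143 = -63461/7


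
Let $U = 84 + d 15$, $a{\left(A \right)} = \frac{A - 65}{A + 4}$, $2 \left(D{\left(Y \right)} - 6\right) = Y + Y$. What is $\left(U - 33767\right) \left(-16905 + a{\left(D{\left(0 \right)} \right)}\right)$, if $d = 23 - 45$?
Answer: $\frac{5751904417}{10} \approx 5.7519 \cdot 10^{8}$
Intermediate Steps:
$D{\left(Y \right)} = 6 + Y$ ($D{\left(Y \right)} = 6 + \frac{Y + Y}{2} = 6 + \frac{2 Y}{2} = 6 + Y$)
$a{\left(A \right)} = \frac{-65 + A}{4 + A}$
$d = -22$ ($d = 23 - 45 = -22$)
$U = -246$ ($U = 84 - 330 = -246$)
$\left(U - 33767\right) \left(-16905 + a{\left(D{\left(0 \right)} \right)}\right) = \left(-246 - 33767\right) \left(-16905 + \frac{-65 + \left(6 + 0\right)}{4 + \left(6 + 0\right)}\right) = - 34013 \left(-16905 + \frac{-65 + 6}{4 + 6}\right) = - 34013 \left(-16905 + \frac{1}{10} \left(-59\right)\right) = - 34013 \left(-16905 - \frac{59}{10}\right) = \left(-34013\right) \left(- \frac{169109}{10}\right) = \frac{5751904417}{10}$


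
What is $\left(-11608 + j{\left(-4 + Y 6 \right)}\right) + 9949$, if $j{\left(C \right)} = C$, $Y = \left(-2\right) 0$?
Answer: $-1663$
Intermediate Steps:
$Y = 0$
$\left(-11608 + j{\left(-4 + Y 6 \right)}\right) + 9949 = \left(-11608 + \left(-4 + 0 \cdot 6\right)\right) + 9949 = \left(-11608 + \left(-4 + 0\right)\right) + 9949 = \left(-11608 - 4\right) + 9949 = -11612 + 9949 = -1663$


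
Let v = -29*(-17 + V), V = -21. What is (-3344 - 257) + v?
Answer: -2499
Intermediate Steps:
v = 1102 (v = -29*(-17 - 21) = -29*(-38) = 1102)
(-3344 - 257) + v = (-3344 - 257) + 1102 = -3601 + 1102 = -2499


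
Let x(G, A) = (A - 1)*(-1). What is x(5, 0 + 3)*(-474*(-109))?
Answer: -103332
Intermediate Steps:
x(G, A) = 1 - A (x(G, A) = (-1 + A)*(-1) = 1 - A)
x(5, 0 + 3)*(-474*(-109)) = (1 - (0 + 3))*(-474*(-109)) = (1 - 1*3)*51666 = (1 - 3)*51666 = -2*51666 = -103332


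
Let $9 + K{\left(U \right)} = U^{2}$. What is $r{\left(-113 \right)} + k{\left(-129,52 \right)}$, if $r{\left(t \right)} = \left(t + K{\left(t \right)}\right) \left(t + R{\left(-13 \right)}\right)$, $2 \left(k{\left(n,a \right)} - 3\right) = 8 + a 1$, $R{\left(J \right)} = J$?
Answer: $-1593489$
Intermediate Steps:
$K{\left(U \right)} = -9 + U^{2}$
$k{\left(n,a \right)} = 7 + \frac{a}{2}$ ($k{\left(n,a \right)} = 3 + \frac{8 + a 1}{2} = 3 + \frac{8 + a}{2} = 3 + \left(4 + \frac{a}{2}\right) = 7 + \frac{a}{2}$)
$r{\left(t \right)} = \left(-13 + t\right) \left(-9 + t + t^{2}\right)$ ($r{\left(t \right)} = \left(t + \left(-9 + t^{2}\right)\right) \left(t - 13\right) = \left(-9 + t + t^{2}\right) \left(-13 + t\right) = \left(-13 + t\right) \left(-9 + t + t^{2}\right)$)
$r{\left(-113 \right)} + k{\left(-129,52 \right)} = \left(117 + \left(-113\right)^{3} - -2486 - 12 \left(-113\right)^{2}\right) + \left(7 + \frac{1}{2} \cdot 52\right) = \left(117 - 1442897 + 2486 - 153228\right) + \left(7 + 26\right) = \left(117 - 1442897 + 2486 - 153228\right) + 33 = -1593522 + 33 = -1593489$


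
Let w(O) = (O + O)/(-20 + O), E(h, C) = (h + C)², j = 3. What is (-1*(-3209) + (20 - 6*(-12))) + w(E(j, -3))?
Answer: 3301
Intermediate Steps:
E(h, C) = (C + h)²
w(O) = 2*O/(-20 + O) (w(O) = (2*O)/(-20 + O) = 2*O/(-20 + O))
(-1*(-3209) + (20 - 6*(-12))) + w(E(j, -3)) = (-1*(-3209) + (20 - 6*(-12))) + 2*(-3 + 3)²/(-20 + (-3 + 3)²) = (3209 + (20 + 72)) + 2*0²/(-20 + 0²) = (3209 + 92) + 2*0/(-20 + 0) = 3301 + 2*0/(-20) = 3301 + 2*0*(-1/20) = 3301 + 0 = 3301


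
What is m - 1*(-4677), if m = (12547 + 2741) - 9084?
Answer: 10881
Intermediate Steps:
m = 6204 (m = 15288 - 9084 = 6204)
m - 1*(-4677) = 6204 - 1*(-4677) = 6204 + 4677 = 10881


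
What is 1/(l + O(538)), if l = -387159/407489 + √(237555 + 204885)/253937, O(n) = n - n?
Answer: -3391063821169609984573/3221856047852173411683 - 84331098883542754*√12290/3221856047852173411683 ≈ -1.0554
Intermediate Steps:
O(n) = 0
l = -387159/407489 + 6*√12290/253937 (l = -387159*1/407489 + √442440*(1/253937) = -387159/407489 + (6*√12290)*(1/253937) = -387159/407489 + 6*√12290/253937 ≈ -0.94749)
1/(l + O(538)) = 1/((-387159/407489 + 6*√12290/253937) + 0) = 1/(-387159/407489 + 6*√12290/253937)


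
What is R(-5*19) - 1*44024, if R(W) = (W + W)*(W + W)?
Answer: -7924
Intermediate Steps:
R(W) = 4*W² (R(W) = (2*W)*(2*W) = 4*W²)
R(-5*19) - 1*44024 = 4*(-5*19)² - 1*44024 = 4*(-95)² - 44024 = 4*9025 - 44024 = 36100 - 44024 = -7924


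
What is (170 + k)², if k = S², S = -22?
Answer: 427716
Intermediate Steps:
k = 484 (k = (-22)² = 484)
(170 + k)² = (170 + 484)² = 654² = 427716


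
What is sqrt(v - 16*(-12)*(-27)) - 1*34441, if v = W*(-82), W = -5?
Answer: -34441 + I*sqrt(4774) ≈ -34441.0 + 69.094*I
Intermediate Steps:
v = 410 (v = -5*(-82) = 410)
sqrt(v - 16*(-12)*(-27)) - 1*34441 = sqrt(410 - 16*(-12)*(-27)) - 1*34441 = sqrt(410 + 192*(-27)) - 34441 = sqrt(410 - 5184) - 34441 = sqrt(-4774) - 34441 = I*sqrt(4774) - 34441 = -34441 + I*sqrt(4774)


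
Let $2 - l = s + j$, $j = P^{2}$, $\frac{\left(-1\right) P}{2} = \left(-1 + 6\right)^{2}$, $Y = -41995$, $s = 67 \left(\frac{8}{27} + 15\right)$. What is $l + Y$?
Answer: $- \frac{1228982}{27} \approx -45518.0$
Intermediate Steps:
$s = \frac{27671}{27}$ ($s = 67 \left(8 \cdot \frac{1}{27} + 15\right) = 67 \left(\frac{8}{27} + 15\right) = 67 \cdot \frac{413}{27} = \frac{27671}{27} \approx 1024.9$)
$P = -50$ ($P = - 2 \left(-1 + 6\right)^{2} = - 2 \cdot 5^{2} = \left(-2\right) 25 = -50$)
$j = 2500$ ($j = \left(-50\right)^{2} = 2500$)
$l = - \frac{95117}{27}$ ($l = 2 - \left(\frac{27671}{27} + 2500\right) = 2 - \frac{95171}{27} = - \frac{95117}{27} \approx -3522.9$)
$l + Y = - \frac{95117}{27} - 41995 = - \frac{1228982}{27}$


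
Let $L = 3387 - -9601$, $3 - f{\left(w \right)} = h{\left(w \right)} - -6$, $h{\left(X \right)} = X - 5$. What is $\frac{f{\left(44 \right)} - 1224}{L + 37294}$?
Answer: $- \frac{633}{25141} \approx -0.025178$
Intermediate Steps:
$h{\left(X \right)} = -5 + X$
$f{\left(w \right)} = 2 - w$ ($f{\left(w \right)} = 3 - \left(\left(-5 + w\right) - -6\right) = 3 - \left(\left(-5 + w\right) + 6\right) = 3 - \left(1 + w\right) = 2 - w$)
$L = 12988$ ($L = 3387 + 9601 = 12988$)
$\frac{f{\left(44 \right)} - 1224}{L + 37294} = \frac{\left(2 - 44\right) - 1224}{12988 + 37294} = \frac{\left(2 - 44\right) - 1224}{50282} = \left(-42 - 1224\right) \frac{1}{50282} = \left(-1266\right) \frac{1}{50282} = - \frac{633}{25141}$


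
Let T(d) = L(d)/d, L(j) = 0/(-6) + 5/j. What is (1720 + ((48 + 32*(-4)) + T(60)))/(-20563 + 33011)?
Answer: 1180801/8962560 ≈ 0.13175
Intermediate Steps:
L(j) = 5/j (L(j) = 0*(-⅙) + 5/j = 0 + 5/j = 5/j)
T(d) = 5/d² (T(d) = (5/d)/d = 5/d²)
(1720 + ((48 + 32*(-4)) + T(60)))/(-20563 + 33011) = (1720 + ((48 + 32*(-4)) + 5/60²))/(-20563 + 33011) = (1720 + ((48 - 128) + 5*(1/3600)))/12448 = (1720 + (-80 + 1/720))*(1/12448) = (1720 - 57599/720)*(1/12448) = (1180801/720)*(1/12448) = 1180801/8962560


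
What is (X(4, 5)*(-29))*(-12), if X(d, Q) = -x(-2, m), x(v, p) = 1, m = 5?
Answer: -348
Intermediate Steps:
X(d, Q) = -1 (X(d, Q) = -1*1 = -1)
(X(4, 5)*(-29))*(-12) = -1*(-29)*(-12) = 29*(-12) = -348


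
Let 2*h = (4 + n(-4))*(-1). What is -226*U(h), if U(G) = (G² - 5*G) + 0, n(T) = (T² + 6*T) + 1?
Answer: 2373/2 ≈ 1186.5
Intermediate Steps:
n(T) = 1 + T² + 6*T
h = 3/2 (h = ((4 + (1 + (-4)² + 6*(-4)))*(-1))/2 = ((4 + (1 + 16 - 24))*(-1))/2 = ((4 - 7)*(-1))/2 = (-3*(-1))/2 = (½)*3 = 3/2 ≈ 1.5000)
U(G) = G² - 5*G
-226*U(h) = -339*(-5 + 3/2) = -339*(-7)/2 = -226*(-21/4) = 2373/2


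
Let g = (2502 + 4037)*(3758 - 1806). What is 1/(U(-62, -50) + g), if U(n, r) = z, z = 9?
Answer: 1/12764137 ≈ 7.8345e-8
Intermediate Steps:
U(n, r) = 9
g = 12764128 (g = 6539*1952 = 12764128)
1/(U(-62, -50) + g) = 1/(9 + 12764128) = 1/12764137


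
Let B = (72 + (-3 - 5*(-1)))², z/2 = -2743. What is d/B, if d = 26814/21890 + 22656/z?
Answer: -87209559/164401211260 ≈ -0.00053047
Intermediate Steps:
z = -5486 (z = 2*(-2743) = -5486)
d = -87209559/30022135 (d = 26814/21890 + 22656/(-5486) = 26814*(1/21890) + 22656*(-1/5486) = 13407/10945 - 11328/2743 = -87209559/30022135 ≈ -2.9048)
B = 5476 (B = (72 + (-3 + 5))² = (72 + 2)² = 74² = 5476)
d/B = -87209559/30022135/5476 = -87209559/30022135*1/5476 = -87209559/164401211260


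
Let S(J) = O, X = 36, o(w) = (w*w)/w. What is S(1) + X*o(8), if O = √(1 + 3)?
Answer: 290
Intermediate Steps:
o(w) = w (o(w) = w²/w = w)
O = 2 (O = √4 = 2)
S(J) = 2
S(1) + X*o(8) = 2 + 36*8 = 2 + 288 = 290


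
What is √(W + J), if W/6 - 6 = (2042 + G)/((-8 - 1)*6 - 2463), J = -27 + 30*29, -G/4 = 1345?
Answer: √624347723/839 ≈ 29.782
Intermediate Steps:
G = -5380 (G = -4*1345 = -5380)
J = 843 (J = -27 + 870 = 843)
W = 36880/839 (W = 36 + 6*((2042 - 5380)/((-8 - 1)*6 - 2463)) = 36 + 6*(-3338/(-9*6 - 2463)) = 36 + 6*(-3338/(-54 - 2463)) = 36 + 6*(-3338/(-2517)) = 36 + 6*(-3338*(-1/2517)) = 36 + 6*(3338/2517) = 36 + 6676/839 = 36880/839 ≈ 43.957)
√(W + J) = √(36880/839 + 843) = √(744157/839) = √624347723/839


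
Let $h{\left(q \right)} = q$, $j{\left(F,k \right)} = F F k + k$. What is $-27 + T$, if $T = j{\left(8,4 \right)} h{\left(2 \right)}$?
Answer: $493$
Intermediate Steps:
$j{\left(F,k \right)} = k + k F^{2}$ ($j{\left(F,k \right)} = F^{2} k + k = k F^{2} + k = k + k F^{2}$)
$T = 520$ ($T = 4 \left(1 + 8^{2}\right) 2 = 4 \left(1 + 64\right) 2 = 4 \cdot 65 \cdot 2 = 260 \cdot 2 = 520$)
$-27 + T = -27 + 520 = 493$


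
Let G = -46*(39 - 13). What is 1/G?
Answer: -1/1196 ≈ -0.00083612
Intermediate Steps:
G = -1196 (G = -46*26 = -1196)
1/G = 1/(-1196) = -1/1196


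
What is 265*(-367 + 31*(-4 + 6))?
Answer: -80825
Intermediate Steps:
265*(-367 + 31*(-4 + 6)) = 265*(-367 + 31*2) = 265*(-367 + 62) = 265*(-305) = -80825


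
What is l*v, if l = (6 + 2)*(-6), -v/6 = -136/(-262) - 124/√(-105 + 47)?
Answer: 19584/131 + 17856*I*√58/29 ≈ 149.5 + 4689.2*I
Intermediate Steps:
v = -408/131 - 372*I*√58/29 (v = -6*(-136/(-262) - 124/√(-105 + 47)) = -6*(-136*(-1/262) - 124*(-I*√58/58)) = -6*(68/131 - 124*(-I*√58/58)) = -6*(68/131 - (-62)*I*√58/29) = -6*(68/131 + 62*I*√58/29) = -408/131 - 372*I*√58/29 ≈ -3.1145 - 97.692*I)
l = -48 (l = 8*(-6) = -48)
l*v = -48*(-408/131 - 372*I*√58/29) = 19584/131 + 17856*I*√58/29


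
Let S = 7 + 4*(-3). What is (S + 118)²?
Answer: 12769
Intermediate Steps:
S = -5 (S = 7 - 12 = -5)
(S + 118)² = (-5 + 118)² = 113² = 12769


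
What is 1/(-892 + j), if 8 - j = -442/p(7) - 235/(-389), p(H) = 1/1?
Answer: -389/172173 ≈ -0.0022594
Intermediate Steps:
p(H) = 1
j = 174815/389 (j = 8 - (-442/1 - 235/(-389)) = 8 - (-442*1 - 235*(-1/389)) = 8 - (-442 + 235/389) = 8 - 1*(-171703/389) = 8 + 171703/389 = 174815/389 ≈ 449.40)
1/(-892 + j) = 1/(-892 + 174815/389) = 1/(-172173/389) = -389/172173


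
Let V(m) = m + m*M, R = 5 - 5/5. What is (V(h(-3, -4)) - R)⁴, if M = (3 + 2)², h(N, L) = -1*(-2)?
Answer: 5308416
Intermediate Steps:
R = 4 (R = 5 - 5*⅕ = 5 - 1 = 4)
h(N, L) = 2
M = 25 (M = 5² = 25)
V(m) = 26*m (V(m) = m + m*25 = m + 25*m = 26*m)
(V(h(-3, -4)) - R)⁴ = (26*2 - 1*4)⁴ = (52 - 4)⁴ = 48⁴ = 5308416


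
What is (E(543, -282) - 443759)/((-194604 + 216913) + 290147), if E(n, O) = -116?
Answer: -443875/312456 ≈ -1.4206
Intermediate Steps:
(E(543, -282) - 443759)/((-194604 + 216913) + 290147) = (-116 - 443759)/((-194604 + 216913) + 290147) = -443875/(22309 + 290147) = -443875/312456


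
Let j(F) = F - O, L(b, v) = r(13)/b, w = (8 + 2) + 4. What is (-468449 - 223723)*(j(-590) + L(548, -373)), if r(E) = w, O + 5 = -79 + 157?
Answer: 62868252330/137 ≈ 4.5889e+8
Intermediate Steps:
w = 14 (w = 10 + 4 = 14)
O = 73 (O = -5 + (-79 + 157) = -5 + 78 = 73)
r(E) = 14
L(b, v) = 14/b
j(F) = -73 + F (j(F) = F - 1*73 = F - 73 = -73 + F)
(-468449 - 223723)*(j(-590) + L(548, -373)) = (-468449 - 223723)*((-73 - 590) + 14/548) = -692172*(-663 + 14*(1/548)) = -692172*(-663 + 7/274) = -692172*(-181655/274) = 62868252330/137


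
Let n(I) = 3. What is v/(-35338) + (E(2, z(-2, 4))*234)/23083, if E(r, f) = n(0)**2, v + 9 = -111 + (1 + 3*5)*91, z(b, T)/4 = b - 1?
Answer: 21791470/407853527 ≈ 0.053430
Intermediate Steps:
z(b, T) = -4 + 4*b (z(b, T) = 4*(b - 1) = 4*(-1 + b) = -4 + 4*b)
v = 1336 (v = -9 + (-111 + (1 + 3*5)*91) = -9 + (-111 + (1 + 15)*91) = -9 + (-111 + 16*91) = -9 + (-111 + 1456) = -9 + 1345 = 1336)
E(r, f) = 9 (E(r, f) = 3**2 = 9)
v/(-35338) + (E(2, z(-2, 4))*234)/23083 = 1336/(-35338) + (9*234)/23083 = 1336*(-1/35338) + 2106*(1/23083) = -668/17669 + 2106/23083 = 21791470/407853527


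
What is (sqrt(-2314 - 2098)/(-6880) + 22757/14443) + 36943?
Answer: 533590506/14443 - I*sqrt(1103)/3440 ≈ 36945.0 - 0.0096545*I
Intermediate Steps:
(sqrt(-2314 - 2098)/(-6880) + 22757/14443) + 36943 = (sqrt(-4412)*(-1/6880) + 22757*(1/14443)) + 36943 = ((2*I*sqrt(1103))*(-1/6880) + 22757/14443) + 36943 = (-I*sqrt(1103)/3440 + 22757/14443) + 36943 = (22757/14443 - I*sqrt(1103)/3440) + 36943 = 533590506/14443 - I*sqrt(1103)/3440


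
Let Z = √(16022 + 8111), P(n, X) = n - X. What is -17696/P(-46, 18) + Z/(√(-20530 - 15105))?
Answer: 553/2 - I*√859979455/35635 ≈ 276.5 - 0.82294*I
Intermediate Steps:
Z = √24133 ≈ 155.35
-17696/P(-46, 18) + Z/(√(-20530 - 15105)) = -17696/(-46 - 1*18) + √24133/(√(-20530 - 15105)) = -17696/(-46 - 18) + √24133/(√(-35635)) = -17696/(-64) + √24133/((I*√35635)) = -17696*(-1/64) + √24133*(-I*√35635/35635) = 553/2 - I*√859979455/35635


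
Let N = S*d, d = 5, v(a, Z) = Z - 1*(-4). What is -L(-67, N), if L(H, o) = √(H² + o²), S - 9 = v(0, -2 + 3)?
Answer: -√9389 ≈ -96.897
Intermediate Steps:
v(a, Z) = 4 + Z (v(a, Z) = Z + 4 = 4 + Z)
S = 14 (S = 9 + (4 + (-2 + 3)) = 9 + (4 + 1) = 9 + 5 = 14)
N = 70 (N = 14*5 = 70)
-L(-67, N) = -√((-67)² + 70²) = -√(4489 + 4900) = -√9389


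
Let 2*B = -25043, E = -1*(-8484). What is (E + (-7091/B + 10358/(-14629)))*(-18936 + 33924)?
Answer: 46584139967786016/366354047 ≈ 1.2716e+8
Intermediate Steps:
E = 8484
B = -25043/2 (B = (½)*(-25043) = -25043/2 ≈ -12522.)
(E + (-7091/B + 10358/(-14629)))*(-18936 + 33924) = (8484 + (-7091/(-25043/2) + 10358/(-14629)))*(-18936 + 33924) = (8484 + (-7091*(-2/25043) + 10358*(-1/14629)))*14988 = (8484 + (14182/25043 - 10358/14629))*14988 = (8484 - 51926916/366354047)*14988 = (3108095807832/366354047)*14988 = 46584139967786016/366354047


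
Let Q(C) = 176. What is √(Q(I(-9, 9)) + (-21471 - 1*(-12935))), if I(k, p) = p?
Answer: 2*I*√2090 ≈ 91.433*I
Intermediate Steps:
√(Q(I(-9, 9)) + (-21471 - 1*(-12935))) = √(176 + (-21471 - 1*(-12935))) = √(176 + (-21471 + 12935)) = √(176 - 8536) = √(-8360) = 2*I*√2090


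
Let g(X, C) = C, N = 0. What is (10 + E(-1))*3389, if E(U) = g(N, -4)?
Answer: 20334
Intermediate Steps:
E(U) = -4
(10 + E(-1))*3389 = (10 - 4)*3389 = 6*3389 = 20334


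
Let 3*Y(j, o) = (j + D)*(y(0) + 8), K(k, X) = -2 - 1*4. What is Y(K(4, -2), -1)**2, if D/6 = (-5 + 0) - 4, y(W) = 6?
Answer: 78400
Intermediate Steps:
K(k, X) = -6 (K(k, X) = -2 - 4 = -6)
D = -54 (D = 6*((-5 + 0) - 4) = 6*(-5 - 4) = 6*(-9) = -54)
Y(j, o) = -252 + 14*j/3 (Y(j, o) = ((j - 54)*(6 + 8))/3 = ((-54 + j)*14)/3 = (-756 + 14*j)/3 = -252 + 14*j/3)
Y(K(4, -2), -1)**2 = (-252 + (14/3)*(-6))**2 = (-252 - 28)**2 = (-280)**2 = 78400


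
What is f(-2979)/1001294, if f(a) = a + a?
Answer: -2979/500647 ≈ -0.0059503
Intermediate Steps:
f(a) = 2*a
f(-2979)/1001294 = (2*(-2979))/1001294 = -5958*1/1001294 = -2979/500647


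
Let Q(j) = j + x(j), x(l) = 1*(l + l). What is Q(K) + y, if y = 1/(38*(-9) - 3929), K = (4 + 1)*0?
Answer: -1/4271 ≈ -0.00023414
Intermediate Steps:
x(l) = 2*l (x(l) = 1*(2*l) = 2*l)
K = 0 (K = 5*0 = 0)
y = -1/4271 (y = 1/(-342 - 3929) = 1/(-4271) = -1/4271 ≈ -0.00023414)
Q(j) = 3*j (Q(j) = j + 2*j = 3*j)
Q(K) + y = 3*0 - 1/4271 = 0 - 1/4271 = -1/4271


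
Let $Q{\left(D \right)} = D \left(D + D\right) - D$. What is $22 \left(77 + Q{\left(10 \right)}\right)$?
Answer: $5874$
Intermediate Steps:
$Q{\left(D \right)} = - D + 2 D^{2}$ ($Q{\left(D \right)} = D 2 D - D = 2 D^{2} - D = - D + 2 D^{2}$)
$22 \left(77 + Q{\left(10 \right)}\right) = 22 \left(77 + 10 \left(-1 + 2 \cdot 10\right)\right) = 22 \left(77 + 10 \left(-1 + 20\right)\right) = 22 \left(77 + 10 \cdot 19\right) = 22 \left(77 + 190\right) = 22 \cdot 267 = 5874$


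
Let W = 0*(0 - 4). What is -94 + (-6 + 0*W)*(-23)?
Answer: 44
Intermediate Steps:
W = 0 (W = 0*(-4) = 0)
-94 + (-6 + 0*W)*(-23) = -94 + (-6 + 0*0)*(-23) = -94 + (-6 + 0)*(-23) = -94 - 6*(-23) = -94 + 138 = 44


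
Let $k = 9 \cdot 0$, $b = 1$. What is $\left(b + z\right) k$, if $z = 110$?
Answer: $0$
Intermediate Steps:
$k = 0$
$\left(b + z\right) k = \left(1 + 110\right) 0 = 111 \cdot 0 = 0$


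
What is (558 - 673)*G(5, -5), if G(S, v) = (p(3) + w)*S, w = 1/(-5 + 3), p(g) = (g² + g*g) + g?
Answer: -23575/2 ≈ -11788.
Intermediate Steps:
p(g) = g + 2*g² (p(g) = (g² + g²) + g = 2*g² + g = g + 2*g²)
w = -½ (w = 1/(-2) = -½ ≈ -0.50000)
G(S, v) = 41*S/2 (G(S, v) = (3*(1 + 2*3) - ½)*S = (3*(1 + 6) - ½)*S = (3*7 - ½)*S = (21 - ½)*S = 41*S/2)
(558 - 673)*G(5, -5) = (558 - 673)*((41/2)*5) = -115*205/2 = -23575/2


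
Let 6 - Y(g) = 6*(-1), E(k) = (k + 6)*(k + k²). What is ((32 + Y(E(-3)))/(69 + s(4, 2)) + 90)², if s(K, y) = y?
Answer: 41396356/5041 ≈ 8211.9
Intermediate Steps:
E(k) = (6 + k)*(k + k²)
Y(g) = 12 (Y(g) = 6 - 6*(-1) = 6 - 1*(-6) = 6 + 6 = 12)
((32 + Y(E(-3)))/(69 + s(4, 2)) + 90)² = ((32 + 12)/(69 + 2) + 90)² = (44/71 + 90)² = (6434/71)² = 41396356/5041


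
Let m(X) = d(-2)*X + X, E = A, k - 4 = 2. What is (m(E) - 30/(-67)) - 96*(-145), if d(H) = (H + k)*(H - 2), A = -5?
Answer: 937695/67 ≈ 13995.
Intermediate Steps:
k = 6 (k = 4 + 2 = 6)
E = -5
d(H) = (-2 + H)*(6 + H) (d(H) = (H + 6)*(H - 2) = (6 + H)*(-2 + H) = (-2 + H)*(6 + H))
m(X) = -15*X (m(X) = (-12 + (-2)² + 4*(-2))*X + X = (-12 + 4 - 8)*X + X = -16*X + X = -15*X)
(m(E) - 30/(-67)) - 96*(-145) = (-15*(-5) - 30/(-67)) - 96*(-145) = (75 - 30*(-1)/67) + 13920 = (75 - 1*(-30/67)) + 13920 = (75 + 30/67) + 13920 = 5055/67 + 13920 = 937695/67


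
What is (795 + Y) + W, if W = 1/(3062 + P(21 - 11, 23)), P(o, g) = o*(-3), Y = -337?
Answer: 1388657/3032 ≈ 458.00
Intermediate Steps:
P(o, g) = -3*o
W = 1/3032 (W = 1/(3062 - 3*(21 - 11)) = 1/(3062 - 3*10) = 1/(3062 - 30) = 1/3032 ≈ 0.00032982)
(795 + Y) + W = (795 - 337) + 1/3032 = 458 + 1/3032 = 1388657/3032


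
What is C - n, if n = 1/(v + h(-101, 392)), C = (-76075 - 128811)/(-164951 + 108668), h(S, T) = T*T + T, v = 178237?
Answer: 68082127315/18702446919 ≈ 3.6403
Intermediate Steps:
h(S, T) = T + T² (h(S, T) = T² + T = T + T²)
C = 204886/56283 (C = -204886/(-56283) = -204886*(-1/56283) = 204886/56283 ≈ 3.6403)
n = 1/332293 (n = 1/(178237 + 392*(1 + 392)) = 1/(178237 + 392*393) = 1/(178237 + 154056) = 1/332293 ≈ 3.0094e-6)
C - n = 204886/56283 - 1*1/332293 = 204886/56283 - 1/332293 = 68082127315/18702446919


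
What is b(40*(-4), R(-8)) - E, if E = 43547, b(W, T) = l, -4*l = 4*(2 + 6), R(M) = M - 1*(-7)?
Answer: -43555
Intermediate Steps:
R(M) = 7 + M (R(M) = M + 7 = 7 + M)
l = -8 (l = -(2 + 6) = -8 ≈ -8.0000)
b(W, T) = -8
b(40*(-4), R(-8)) - E = -8 - 1*43547 = -8 - 43547 = -43555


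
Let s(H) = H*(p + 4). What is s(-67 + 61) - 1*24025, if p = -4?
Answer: -24025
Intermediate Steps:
s(H) = 0 (s(H) = H*(-4 + 4) = H*0 = 0)
s(-67 + 61) - 1*24025 = 0 - 1*24025 = 0 - 24025 = -24025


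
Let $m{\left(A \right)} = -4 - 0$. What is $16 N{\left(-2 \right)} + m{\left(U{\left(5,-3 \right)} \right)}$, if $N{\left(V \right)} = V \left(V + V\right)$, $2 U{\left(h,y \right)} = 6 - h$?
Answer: $124$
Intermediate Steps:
$U{\left(h,y \right)} = 3 - \frac{h}{2}$ ($U{\left(h,y \right)} = \frac{6 - h}{2} = 3 - \frac{h}{2}$)
$m{\left(A \right)} = -4$ ($m{\left(A \right)} = -4 + 0 = -4$)
$N{\left(V \right)} = 2 V^{2}$ ($N{\left(V \right)} = V 2 V = 2 V^{2}$)
$16 N{\left(-2 \right)} + m{\left(U{\left(5,-3 \right)} \right)} = 16 \cdot 2 \left(-2\right)^{2} - 4 = 16 \cdot 2 \cdot 4 - 4 = 16 \cdot 8 - 4 = 128 - 4 = 124$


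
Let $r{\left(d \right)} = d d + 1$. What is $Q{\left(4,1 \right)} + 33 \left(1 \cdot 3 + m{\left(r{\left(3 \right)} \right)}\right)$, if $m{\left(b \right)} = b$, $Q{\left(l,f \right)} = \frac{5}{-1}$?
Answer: $424$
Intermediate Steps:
$Q{\left(l,f \right)} = -5$ ($Q{\left(l,f \right)} = 5 \left(-1\right) = -5$)
$r{\left(d \right)} = 1 + d^{2}$ ($r{\left(d \right)} = d^{2} + 1 = 1 + d^{2}$)
$Q{\left(4,1 \right)} + 33 \left(1 \cdot 3 + m{\left(r{\left(3 \right)} \right)}\right) = -5 + 33 \left(1 \cdot 3 + \left(1 + 3^{2}\right)\right) = -5 + 33 \left(3 + \left(1 + 9\right)\right) = -5 + 33 \left(3 + 10\right) = -5 + 33 \cdot 13 = -5 + 429 = 424$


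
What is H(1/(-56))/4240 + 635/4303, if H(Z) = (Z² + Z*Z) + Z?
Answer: 4221567019/28607720960 ≈ 0.14757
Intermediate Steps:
H(Z) = Z + 2*Z² (H(Z) = (Z² + Z²) + Z = 2*Z² + Z = Z + 2*Z²)
H(1/(-56))/4240 + 635/4303 = ((1 + 2/(-56))/(-56))/4240 + 635/4303 = -(1 + 2*(-1/56))/56*(1/4240) + 635*(1/4303) = -(1 - 1/28)/56*(1/4240) + 635/4303 = -1/56*27/28*(1/4240) + 635/4303 = -27/1568*1/4240 + 635/4303 = -27/6648320 + 635/4303 = 4221567019/28607720960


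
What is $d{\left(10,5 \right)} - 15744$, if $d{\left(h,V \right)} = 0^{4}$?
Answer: $-15744$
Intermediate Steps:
$d{\left(h,V \right)} = 0$
$d{\left(10,5 \right)} - 15744 = 0 - 15744 = -15744$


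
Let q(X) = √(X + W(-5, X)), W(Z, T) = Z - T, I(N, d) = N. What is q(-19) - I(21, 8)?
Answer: -21 + I*√5 ≈ -21.0 + 2.2361*I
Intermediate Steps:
q(X) = I*√5 (q(X) = √(X + (-5 - X)) = √(-5) = I*√5)
q(-19) - I(21, 8) = I*√5 - 1*21 = I*√5 - 21 = -21 + I*√5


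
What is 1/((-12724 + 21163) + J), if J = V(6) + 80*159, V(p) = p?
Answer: 1/21165 ≈ 4.7248e-5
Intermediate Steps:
J = 12726 (J = 6 + 80*159 = 6 + 12720 = 12726)
1/((-12724 + 21163) + J) = 1/((-12724 + 21163) + 12726) = 1/(8439 + 12726) = 1/21165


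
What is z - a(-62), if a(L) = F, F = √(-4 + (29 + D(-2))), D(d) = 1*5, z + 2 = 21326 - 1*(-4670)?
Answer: 25994 - √30 ≈ 25989.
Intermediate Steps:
z = 25994 (z = -2 + (21326 - 1*(-4670)) = -2 + (21326 + 4670) = -2 + 25996 = 25994)
D(d) = 5
F = √30 (F = √(-4 + (29 + 5)) = √(-4 + 34) = √30 ≈ 5.4772)
a(L) = √30
z - a(-62) = 25994 - √30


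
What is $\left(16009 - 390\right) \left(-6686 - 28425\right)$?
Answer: $-548398709$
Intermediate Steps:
$\left(16009 - 390\right) \left(-6686 - 28425\right) = 15619 \left(-35111\right) = -548398709$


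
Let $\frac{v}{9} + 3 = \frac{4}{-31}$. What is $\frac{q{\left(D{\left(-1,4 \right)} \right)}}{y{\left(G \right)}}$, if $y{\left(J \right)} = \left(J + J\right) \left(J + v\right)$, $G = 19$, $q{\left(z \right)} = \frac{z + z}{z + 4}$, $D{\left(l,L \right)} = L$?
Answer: $- \frac{31}{10792} \approx -0.0028725$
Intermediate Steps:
$v = - \frac{873}{31}$ ($v = -27 + 9 \frac{4}{-31} = -27 + 9 \cdot 4 \left(- \frac{1}{31}\right) = -27 + 9 \left(- \frac{4}{31}\right) = -27 - \frac{36}{31} = - \frac{873}{31} \approx -28.161$)
$q{\left(z \right)} = \frac{2 z}{4 + z}$
$y{\left(J \right)} = 2 J \left(- \frac{873}{31} + J\right)$ ($y{\left(J \right)} = \left(J + J\right) \left(J - \frac{873}{31}\right) = 2 J \left(- \frac{873}{31} + J\right)$)
$\frac{q{\left(D{\left(-1,4 \right)} \right)}}{y{\left(G \right)}} = \frac{2 \cdot 4 \frac{1}{4 + 4}}{\frac{2}{31} \cdot 19 \left(-873 + 31 \cdot 19\right)} = \frac{2 \cdot 4 \cdot \frac{1}{8}}{\frac{2}{31} \cdot 19 \left(-873 + 589\right)} = \frac{2 \cdot 4 \cdot \frac{1}{8}}{\frac{2}{31} \cdot 19 \left(-284\right)} = 1 \frac{1}{- \frac{10792}{31}} = 1 \left(- \frac{31}{10792}\right) = - \frac{31}{10792}$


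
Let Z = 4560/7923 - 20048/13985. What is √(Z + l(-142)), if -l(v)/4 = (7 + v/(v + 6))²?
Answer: I*√1134400607812570305/66093110 ≈ 16.115*I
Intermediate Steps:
l(v) = -4*(7 + v/(6 + v))² (l(v) = -4*(7 + v/(v + 6))² = -4*(7 + v/(6 + v))²)
Z = -1667872/1943915 (Z = 4560*(1/7923) - 20048*1/13985 = 80/139 - 20048/13985 = -1667872/1943915 ≈ -0.85800)
√(Z + l(-142)) = √(-1667872/1943915 - 16*(21 + 4*(-142))²/(6 - 142)²) = √(-1667872/1943915 - 16*(21 - 568)²/(-136)²) = √(-1667872/1943915 - 16*1/18496*(-547)²) = √(-1667872/1943915 - 16*1/18496*299209) = √(-1667872/1943915 - 299209/1156) = √(-583564923267/2247165740) = I*√1134400607812570305/66093110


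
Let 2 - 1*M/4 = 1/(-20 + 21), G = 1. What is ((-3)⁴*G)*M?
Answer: 324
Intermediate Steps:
M = 4 (M = 8 - 4/(-20 + 21) = 8 - 4/1 = 8 - 4*1 = 8 - 4 = 4)
((-3)⁴*G)*M = ((-3)⁴*1)*4 = (81*1)*4 = 81*4 = 324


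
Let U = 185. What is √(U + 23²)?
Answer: √714 ≈ 26.721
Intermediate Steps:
√(U + 23²) = √(185 + 23²) = √(185 + 529) = √714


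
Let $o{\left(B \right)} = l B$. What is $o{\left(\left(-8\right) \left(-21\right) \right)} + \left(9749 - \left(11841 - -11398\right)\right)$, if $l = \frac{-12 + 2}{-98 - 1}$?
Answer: $- \frac{444610}{33} \approx -13473.0$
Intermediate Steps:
$l = \frac{10}{99}$ ($l = - \frac{10}{-99} = \left(-10\right) \left(- \frac{1}{99}\right) = \frac{10}{99} \approx 0.10101$)
$o{\left(B \right)} = \frac{10 B}{99}$
$o{\left(\left(-8\right) \left(-21\right) \right)} + \left(9749 - \left(11841 - -11398\right)\right) = \frac{10 \left(\left(-8\right) \left(-21\right)\right)}{99} + \left(9749 - \left(11841 - -11398\right)\right) = \frac{10}{99} \cdot 168 + \left(9749 - \left(11841 + 11398\right)\right) = \frac{560}{33} + \left(9749 - 23239\right) = \frac{560}{33} - 13490 = - \frac{444610}{33}$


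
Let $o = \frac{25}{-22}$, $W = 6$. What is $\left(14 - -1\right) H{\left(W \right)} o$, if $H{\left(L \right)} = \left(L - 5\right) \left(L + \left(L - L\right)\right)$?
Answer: $- \frac{1125}{11} \approx -102.27$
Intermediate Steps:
$H{\left(L \right)} = L \left(-5 + L\right)$ ($H{\left(L \right)} = \left(-5 + L\right) \left(L + 0\right) = \left(-5 + L\right) L = L \left(-5 + L\right)$)
$o = - \frac{25}{22}$ ($o = 25 \left(- \frac{1}{22}\right) = - \frac{25}{22} \approx -1.1364$)
$\left(14 - -1\right) H{\left(W \right)} o = \left(14 - -1\right) 6 \left(-5 + 6\right) \left(- \frac{25}{22}\right) = \left(14 + 1\right) 6 \cdot 1 \left(- \frac{25}{22}\right) = 15 \cdot 6 \left(- \frac{25}{22}\right) = 90 \left(- \frac{25}{22}\right) = - \frac{1125}{11}$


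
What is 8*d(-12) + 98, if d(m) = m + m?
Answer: -94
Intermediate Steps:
d(m) = 2*m
8*d(-12) + 98 = 8*(2*(-12)) + 98 = 8*(-24) + 98 = -192 + 98 = -94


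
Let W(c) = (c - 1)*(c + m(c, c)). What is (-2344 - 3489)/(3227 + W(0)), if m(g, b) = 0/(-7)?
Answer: -5833/3227 ≈ -1.8076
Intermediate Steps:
m(g, b) = 0 (m(g, b) = 0*(-1/7) = 0)
W(c) = c*(-1 + c) (W(c) = (c - 1)*(c + 0) = (-1 + c)*c = c*(-1 + c))
(-2344 - 3489)/(3227 + W(0)) = (-2344 - 3489)/(3227 + 0*(-1 + 0)) = -5833/(3227 + 0*(-1)) = -5833/(3227 + 0) = -5833/3227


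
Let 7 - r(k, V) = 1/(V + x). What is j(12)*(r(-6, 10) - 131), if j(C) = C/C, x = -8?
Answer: -249/2 ≈ -124.50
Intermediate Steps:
r(k, V) = 7 - 1/(-8 + V) (r(k, V) = 7 - 1/(V - 8) = 7 - 1/(-8 + V))
j(C) = 1
j(12)*(r(-6, 10) - 131) = 1*((-57 + 7*10)/(-8 + 10) - 131) = 1*((-57 + 70)/2 - 131) = 1*((1/2)*13 - 131) = 1*(13/2 - 131) = 1*(-249/2) = -249/2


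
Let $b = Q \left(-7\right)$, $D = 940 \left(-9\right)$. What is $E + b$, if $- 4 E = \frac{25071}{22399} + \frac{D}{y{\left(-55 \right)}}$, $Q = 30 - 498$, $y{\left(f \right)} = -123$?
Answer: $\frac{11969983245}{3673436} \approx 3258.5$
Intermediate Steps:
$Q = -468$
$D = -8460$
$b = 3276$ ($b = \left(-468\right) \left(-7\right) = 3276$)
$E = - \frac{64193091}{3673436}$ ($E = - \frac{\frac{25071}{22399} - \frac{8460}{-123}}{4} = - \frac{25071 \cdot \frac{1}{22399} - - \frac{2820}{41}}{4} = - \frac{\frac{25071}{22399} + \frac{2820}{41}}{4} = \left(- \frac{1}{4}\right) \frac{64193091}{918359} = - \frac{64193091}{3673436} \approx -17.475$)
$E + b = - \frac{64193091}{3673436} + 3276 = \frac{11969983245}{3673436}$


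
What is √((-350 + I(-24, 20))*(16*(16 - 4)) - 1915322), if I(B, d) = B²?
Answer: I*√1871930 ≈ 1368.2*I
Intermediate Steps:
√((-350 + I(-24, 20))*(16*(16 - 4)) - 1915322) = √((-350 + (-24)²)*(16*(16 - 4)) - 1915322) = √((-350 + 576)*(16*12) - 1915322) = √(226*192 - 1915322) = √(43392 - 1915322) = √(-1871930) = I*√1871930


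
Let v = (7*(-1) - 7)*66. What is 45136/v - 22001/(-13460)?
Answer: -20971487/444180 ≈ -47.214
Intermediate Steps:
v = -924 (v = (-7 - 7)*66 = -14*66 = -924)
45136/v - 22001/(-13460) = 45136/(-924) - 22001/(-13460) = 45136*(-1/924) - 22001*(-1/13460) = -1612/33 + 22001/13460 = -20971487/444180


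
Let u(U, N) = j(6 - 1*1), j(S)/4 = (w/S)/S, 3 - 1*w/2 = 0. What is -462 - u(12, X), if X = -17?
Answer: -11574/25 ≈ -462.96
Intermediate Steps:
w = 6 (w = 6 - 2*0 = 6 + 0 = 6)
j(S) = 24/S² (j(S) = 4*((6/S)/S) = 4*(6/S²) = 24/S²)
u(U, N) = 24/25 (u(U, N) = 24/(6 - 1*1)² = 24/(6 - 1)² = 24/5² = 24*(1/25) = 24/25)
-462 - u(12, X) = -462 - 1*24/25 = -462 - 24/25 = -11574/25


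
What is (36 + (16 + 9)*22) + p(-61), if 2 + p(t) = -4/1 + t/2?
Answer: 1099/2 ≈ 549.50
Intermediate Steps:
p(t) = -6 + t/2 (p(t) = -2 + (-4/1 + t/2) = -2 + (-4*1 + t*(½)) = -2 + (-4 + t/2) = -6 + t/2)
(36 + (16 + 9)*22) + p(-61) = (36 + (16 + 9)*22) + (-6 + (½)*(-61)) = (36 + 25*22) + (-6 - 61/2) = (36 + 550) - 73/2 = 586 - 73/2 = 1099/2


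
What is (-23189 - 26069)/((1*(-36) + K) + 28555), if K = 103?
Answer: -2239/1301 ≈ -1.7210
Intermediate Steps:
(-23189 - 26069)/((1*(-36) + K) + 28555) = (-23189 - 26069)/((1*(-36) + 103) + 28555) = -49258/((-36 + 103) + 28555) = -49258/(67 + 28555) = -49258/28622 = -49258*1/28622 = -2239/1301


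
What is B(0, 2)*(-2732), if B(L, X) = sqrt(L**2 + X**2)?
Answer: -5464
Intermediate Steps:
B(0, 2)*(-2732) = sqrt(0**2 + 2**2)*(-2732) = sqrt(0 + 4)*(-2732) = sqrt(4)*(-2732) = 2*(-2732) = -5464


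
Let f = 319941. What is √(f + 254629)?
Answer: √574570 ≈ 758.00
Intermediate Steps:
√(f + 254629) = √(319941 + 254629) = √574570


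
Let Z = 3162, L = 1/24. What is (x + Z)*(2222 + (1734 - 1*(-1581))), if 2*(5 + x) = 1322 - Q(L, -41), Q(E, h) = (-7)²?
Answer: 42009219/2 ≈ 2.1005e+7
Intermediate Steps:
L = 1/24 ≈ 0.041667
Q(E, h) = 49
x = 1263/2 (x = -5 + (1322 - 1*49)/2 = -5 + (1322 - 49)/2 = -5 + (½)*1273 = -5 + 1273/2 = 1263/2 ≈ 631.50)
(x + Z)*(2222 + (1734 - 1*(-1581))) = (1263/2 + 3162)*(2222 + (1734 - 1*(-1581))) = 7587*(2222 + (1734 + 1581))/2 = 7587*(2222 + 3315)/2 = (7587/2)*5537 = 42009219/2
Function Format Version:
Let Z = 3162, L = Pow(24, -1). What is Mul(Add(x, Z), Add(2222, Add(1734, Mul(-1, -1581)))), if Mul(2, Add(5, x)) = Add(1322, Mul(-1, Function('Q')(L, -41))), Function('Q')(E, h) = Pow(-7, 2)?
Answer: Rational(42009219, 2) ≈ 2.1005e+7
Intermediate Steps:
L = Rational(1, 24) ≈ 0.041667
Function('Q')(E, h) = 49
x = Rational(1263, 2) (x = Add(-5, Mul(Rational(1, 2), Add(1322, Mul(-1, 49)))) = Add(-5, Mul(Rational(1, 2), Add(1322, -49))) = Add(-5, Mul(Rational(1, 2), 1273)) = Add(-5, Rational(1273, 2)) = Rational(1263, 2) ≈ 631.50)
Mul(Add(x, Z), Add(2222, Add(1734, Mul(-1, -1581)))) = Mul(Add(Rational(1263, 2), 3162), Add(2222, Add(1734, Mul(-1, -1581)))) = Mul(Rational(7587, 2), Add(2222, Add(1734, 1581))) = Mul(Rational(7587, 2), Add(2222, 3315)) = Mul(Rational(7587, 2), 5537) = Rational(42009219, 2)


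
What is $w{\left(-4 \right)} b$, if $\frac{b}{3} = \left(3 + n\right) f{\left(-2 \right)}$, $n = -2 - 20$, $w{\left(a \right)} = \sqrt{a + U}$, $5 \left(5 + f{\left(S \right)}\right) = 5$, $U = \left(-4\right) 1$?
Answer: $456 i \sqrt{2} \approx 644.88 i$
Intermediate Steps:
$U = -4$
$f{\left(S \right)} = -4$ ($f{\left(S \right)} = -5 + \frac{1}{5} \cdot 5 = -5 + 1 = -4$)
$w{\left(a \right)} = \sqrt{-4 + a}$ ($w{\left(a \right)} = \sqrt{a - 4} = \sqrt{-4 + a}$)
$n = -22$ ($n = -2 - 20 = -22$)
$b = 228$ ($b = 3 \left(3 - 22\right) \left(-4\right) = 3 \left(\left(-19\right) \left(-4\right)\right) = 3 \cdot 76 = 228$)
$w{\left(-4 \right)} b = \sqrt{-4 - 4} \cdot 228 = \sqrt{-8} \cdot 228 = 2 i \sqrt{2} \cdot 228 = 456 i \sqrt{2}$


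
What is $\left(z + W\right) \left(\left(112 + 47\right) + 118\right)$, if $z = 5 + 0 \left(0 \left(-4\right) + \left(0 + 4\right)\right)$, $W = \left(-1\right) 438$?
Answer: $-119941$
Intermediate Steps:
$W = -438$
$z = 5$ ($z = 5 + 0 \left(0 + 4\right) = 5 + 0 \cdot 4 = 5 + 0 = 5$)
$\left(z + W\right) \left(\left(112 + 47\right) + 118\right) = \left(5 - 438\right) \left(\left(112 + 47\right) + 118\right) = - 433 \left(159 + 118\right) = \left(-433\right) 277 = -119941$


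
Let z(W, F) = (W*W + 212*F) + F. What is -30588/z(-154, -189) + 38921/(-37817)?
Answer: 512954135/625530997 ≈ 0.82003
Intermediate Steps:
z(W, F) = W² + 213*F (z(W, F) = (W² + 212*F) + F = W² + 213*F)
-30588/z(-154, -189) + 38921/(-37817) = -30588/((-154)² + 213*(-189)) + 38921/(-37817) = -30588/(23716 - 40257) + 38921*(-1/37817) = -30588/(-16541) - 38921/37817 = -30588*(-1/16541) - 38921/37817 = 30588/16541 - 38921/37817 = 512954135/625530997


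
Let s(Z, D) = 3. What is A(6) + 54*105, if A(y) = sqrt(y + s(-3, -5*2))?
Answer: 5673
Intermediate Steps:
A(y) = sqrt(3 + y) (A(y) = sqrt(y + 3) = sqrt(3 + y))
A(6) + 54*105 = sqrt(3 + 6) + 54*105 = sqrt(9) + 5670 = 3 + 5670 = 5673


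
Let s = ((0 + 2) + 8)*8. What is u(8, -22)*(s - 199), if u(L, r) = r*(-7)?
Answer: -18326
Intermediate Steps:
u(L, r) = -7*r
s = 80 (s = (2 + 8)*8 = 10*8 = 80)
u(8, -22)*(s - 199) = (-7*(-22))*(80 - 199) = 154*(-119) = -18326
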